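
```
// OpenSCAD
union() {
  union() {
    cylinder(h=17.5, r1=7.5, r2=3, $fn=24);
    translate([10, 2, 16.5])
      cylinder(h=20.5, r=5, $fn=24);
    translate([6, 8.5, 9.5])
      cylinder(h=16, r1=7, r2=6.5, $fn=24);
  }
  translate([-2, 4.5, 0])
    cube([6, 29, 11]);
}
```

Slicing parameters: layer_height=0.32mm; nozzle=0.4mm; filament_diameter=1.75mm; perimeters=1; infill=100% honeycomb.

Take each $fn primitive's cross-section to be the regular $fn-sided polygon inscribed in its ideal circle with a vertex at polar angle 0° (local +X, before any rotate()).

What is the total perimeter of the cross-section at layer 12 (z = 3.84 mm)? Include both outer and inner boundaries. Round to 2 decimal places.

96.20 mm

At z = 3.84 mm: the cone: at t=0.219 of its height the radius interpolates to r₁+(r₂−r₁)t = 6.513, giving a regular 24-gon of that circumradius (perimeter = 2·24·6.513·sin(180°/24) = 40.80 mm); the cylinder at (10, 2) does not reach this height (z outside [16.5, 37]); the cone at (6, 8.5) does not reach this height (z outside [9.5, 25.5]); Taking the union: only the cone is present, so the union is just that shape — boundary = 40.80 mm; the 6×29 cube at (-2, 4.5) contributes its full rectangle (perimeter 70.00 mm); Taking the union: the regions partially overlap (shared area 9.89 mm²), so the edge portions inside another operand are dropped and the merged outline is re-measured after clipping — boundary = 96.20 mm. Overall, the cross-section is a single solid region. Total boundary length (outer) = 96.20 mm.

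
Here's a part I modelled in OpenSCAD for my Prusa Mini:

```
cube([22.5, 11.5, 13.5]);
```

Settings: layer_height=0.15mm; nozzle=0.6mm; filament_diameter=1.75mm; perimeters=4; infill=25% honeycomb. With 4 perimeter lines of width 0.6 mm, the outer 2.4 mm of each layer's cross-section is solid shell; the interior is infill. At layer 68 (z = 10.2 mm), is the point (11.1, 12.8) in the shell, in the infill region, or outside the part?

At z = 10.2 mm: the cube is present — its section is the full 22.5×11.5 rectangle. Overall, the cross-section is a single solid region. The nearest boundary edge runs (22.50, 11.50)→(0.00, 11.50); distance from the point to it = 1.30 mm. The point is not inside any of the regions above, so it lies outside the cross-section (1.30 mm from the nearest boundary).

outside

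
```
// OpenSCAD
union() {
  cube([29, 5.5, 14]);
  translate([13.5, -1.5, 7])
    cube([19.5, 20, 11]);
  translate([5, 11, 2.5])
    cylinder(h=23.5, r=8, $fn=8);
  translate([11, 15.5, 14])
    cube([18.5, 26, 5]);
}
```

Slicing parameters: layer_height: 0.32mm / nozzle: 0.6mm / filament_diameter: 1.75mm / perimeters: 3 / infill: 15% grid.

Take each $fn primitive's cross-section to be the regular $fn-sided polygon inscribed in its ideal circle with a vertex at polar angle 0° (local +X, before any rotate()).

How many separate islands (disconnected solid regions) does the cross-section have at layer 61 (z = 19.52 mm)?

1

At z = 19.52 mm: the cube is not intersected at this z (z outside [0, 14]); the cube at (13.5, -1.5) is not intersected at this z (z outside [7, 18]); the cylinder at (5, 11): section is a regular 8-gon, circumradius r=8; the cube at (11, 15.5) is absent (z outside [14, 19]); Combining (union): only the r=8 cylinder at (5, 11) is present, so the union is just that shape — 1 connected region. Overall, the cross-section is a single solid region. Island count = 1.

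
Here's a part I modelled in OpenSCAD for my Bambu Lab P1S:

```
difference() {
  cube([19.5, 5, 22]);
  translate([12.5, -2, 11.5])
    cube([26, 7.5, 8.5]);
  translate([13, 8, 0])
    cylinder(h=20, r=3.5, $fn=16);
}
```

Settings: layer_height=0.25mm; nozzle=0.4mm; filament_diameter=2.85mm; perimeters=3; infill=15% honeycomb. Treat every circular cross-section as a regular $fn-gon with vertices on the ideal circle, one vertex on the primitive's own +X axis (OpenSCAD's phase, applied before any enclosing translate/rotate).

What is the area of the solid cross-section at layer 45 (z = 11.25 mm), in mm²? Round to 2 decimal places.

At z = 11.25 mm: the cube is present — its section is the full 19.5×5 rectangle (area 97.50 mm²); the cube at (12.5, -2) does not reach this height (z outside [11.5, 20]); the cylinder at (13, 8): section is a regular 16-gon, circumradius r=3.5 (area = (16/2)·3.500²·sin(360°/16) = 37.50 mm²); After the difference (first − rest): starting from the 19.5×5 cube (97.50 mm²), the r=3.5 cylinder at (13, 8) partially overlaps it — only the 1.06 mm² overlap (of its 37.50 mm²) is removed, clipping the outline — area = 96.44 mm². Overall, the cross-section is a single solid region. Net area = 96.44 mm².

96.44 mm²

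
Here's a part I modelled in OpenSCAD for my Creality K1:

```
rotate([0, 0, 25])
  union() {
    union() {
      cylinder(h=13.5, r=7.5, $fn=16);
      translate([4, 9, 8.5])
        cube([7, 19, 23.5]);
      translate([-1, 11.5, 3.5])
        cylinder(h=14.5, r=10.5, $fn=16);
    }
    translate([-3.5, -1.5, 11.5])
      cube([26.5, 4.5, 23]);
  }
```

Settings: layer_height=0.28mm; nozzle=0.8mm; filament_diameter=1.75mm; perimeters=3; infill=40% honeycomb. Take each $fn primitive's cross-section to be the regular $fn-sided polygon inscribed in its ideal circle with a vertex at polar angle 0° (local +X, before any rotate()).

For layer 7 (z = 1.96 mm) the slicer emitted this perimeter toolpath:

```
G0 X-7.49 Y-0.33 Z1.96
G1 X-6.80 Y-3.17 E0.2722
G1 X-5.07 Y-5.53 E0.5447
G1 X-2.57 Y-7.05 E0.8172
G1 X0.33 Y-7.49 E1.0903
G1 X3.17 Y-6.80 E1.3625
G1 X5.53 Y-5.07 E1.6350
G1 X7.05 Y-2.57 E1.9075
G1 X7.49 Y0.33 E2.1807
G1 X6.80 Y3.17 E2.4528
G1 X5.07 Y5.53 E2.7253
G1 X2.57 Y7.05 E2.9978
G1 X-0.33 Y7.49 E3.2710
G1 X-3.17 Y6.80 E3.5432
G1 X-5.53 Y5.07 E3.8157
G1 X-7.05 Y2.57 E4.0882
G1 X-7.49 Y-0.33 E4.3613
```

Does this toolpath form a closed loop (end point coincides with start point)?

Start point (G0): (-7.49, -0.33). End point (last G1): the path returns to the start — closed.

yes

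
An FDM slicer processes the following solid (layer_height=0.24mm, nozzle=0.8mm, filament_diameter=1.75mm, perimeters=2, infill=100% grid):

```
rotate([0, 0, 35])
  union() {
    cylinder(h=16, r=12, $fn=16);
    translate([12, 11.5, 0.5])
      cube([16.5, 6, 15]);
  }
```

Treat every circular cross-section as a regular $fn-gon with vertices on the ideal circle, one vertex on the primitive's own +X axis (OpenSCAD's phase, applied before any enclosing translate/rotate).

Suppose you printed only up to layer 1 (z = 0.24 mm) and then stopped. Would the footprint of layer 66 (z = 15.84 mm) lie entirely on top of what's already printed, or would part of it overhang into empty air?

entirely on top

Compare the two slices. At z = 0.24: the r=12 cylinder gives a regular 16-gon of circumradius 12 (constant along its height) (area = (16/2)·12.000²·sin(360°/16) = 440.85 mm²); the cube at (12, 11.5) does not reach this height (z outside [0.5, 15.5]); Taking the union: only the r=12 cylinder is present, so the union is just that shape — area = 440.85 mm²; (rotated 35° about Z; rotation is an isometry so areas/perimeters/island counts are preserved). At z = 15.84: the r=12 cylinder contributes a regular 16-gon of circumradius 12 (area = (16/2)·12.000²·sin(360°/16) = 440.85 mm²); the cube at (12, 11.5) does not reach this height (z outside [0.5, 15.5]); Merging all regions: only the r=12 cylinder is present, so the union is just that shape — area = 440.85 mm²; (whole slice rotated 35° about Z — lengths, areas and connectivity unchanged). Checking containment: the cross-section at z = 15.84 is a subset of the cross-section at z = 0.24.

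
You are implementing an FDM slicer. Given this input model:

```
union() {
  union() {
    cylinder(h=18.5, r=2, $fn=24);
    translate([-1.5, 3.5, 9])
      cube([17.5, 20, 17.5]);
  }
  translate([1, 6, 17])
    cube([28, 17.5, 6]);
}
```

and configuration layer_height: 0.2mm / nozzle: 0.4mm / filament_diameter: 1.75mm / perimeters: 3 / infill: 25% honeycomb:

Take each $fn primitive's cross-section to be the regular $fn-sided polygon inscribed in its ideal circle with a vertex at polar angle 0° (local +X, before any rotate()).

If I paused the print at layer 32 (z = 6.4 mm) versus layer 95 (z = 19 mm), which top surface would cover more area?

layer 95 (z = 19 mm)

Layer 32 (z = 6.4): the r=2 cylinder gives a regular 24-gon of circumradius 2 (constant along its height) (area = (24/2)·2.000²·sin(360°/24) = 12.42 mm²); the cube at (-1.5, 3.5) does not reach this height (z outside [9, 26.5]); Combining (union): only the r=2 cylinder is present, so the union is just that shape — area = 12.42 mm²; the cube at (1, 6) is absent (z outside [17, 23]); Combining (union): only that combined region is present, so the union is just that shape — area = 12.42 mm². So its area = 12.42 mm². Layer 95 (z = 19): the cylinder is absent (z outside [0, 18.5]); the 17.5×20 cube at (-1.5, 3.5) contributes its full rectangle (area 350.00 mm²); Combining (union): only the 17.5×20 cube at (-1.5, 3.5) is present, so the union is just that shape — area = 350.00 mm²; the cube at (1, 6) (footprint 28×17.5) is included at this height (area 490.00 mm²); Taking the union: the regions partially overlap — summed areas 840.00 mm² minus the doubly-counted overlap 262.50 mm² gives 577.50 mm² — area = 577.50 mm². So its area = 577.50 mm². Layer 95 is larger (577.50 vs 12.42 mm²).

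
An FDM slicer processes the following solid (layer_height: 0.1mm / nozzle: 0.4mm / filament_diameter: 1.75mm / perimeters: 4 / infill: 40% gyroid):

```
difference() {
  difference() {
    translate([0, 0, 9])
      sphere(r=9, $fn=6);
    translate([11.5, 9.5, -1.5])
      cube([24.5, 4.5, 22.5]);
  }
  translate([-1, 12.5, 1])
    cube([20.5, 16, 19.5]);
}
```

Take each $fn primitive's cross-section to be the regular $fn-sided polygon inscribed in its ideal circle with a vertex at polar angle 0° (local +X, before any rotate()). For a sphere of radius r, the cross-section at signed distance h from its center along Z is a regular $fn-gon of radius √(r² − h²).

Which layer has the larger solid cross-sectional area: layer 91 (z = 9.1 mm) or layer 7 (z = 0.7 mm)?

layer 91 (z = 9.1 mm)

Layer 91 (z = 9.1): the r=9 sphere slices to a regular 6-gon of circumradius 8.999 (√(r²−h²) with h=0.1 from center) (area = (6/2)·8.999²·sin(360°/6) = 210.42 mm²); the cube at (11.5, 9.5) is present — its section is the full 24.5×4.5 rectangle (area 110.25 mm²); Subtracting the remaining from the first: starting from the r=9 sphere (210.42 mm²), the 24.5×4.5 cube at (11.5, 9.5) misses the remaining region (no effect) — area = 210.42 mm²; the cube at (-1, 12.5) (footprint 20.5×16) is included at this height (area 328.00 mm²); Subtracting the remaining from the first: starting from that combined region (210.42 mm²), the 20.5×16 cube at (-1, 12.5) misses the remaining region (no effect) — area = 210.42 mm². So its area = 210.42 mm². Layer 7 (z = 0.7): the sphere: section is a regular 6-gon, circumradius = √(r²−h²) = √(9²−8.3²) = 3.480 (area = (6/2)·3.480²·sin(360°/6) = 31.46 mm²); the 24.5×4.5 cube at (11.5, 9.5) contributes its full rectangle (area 110.25 mm²); After the difference (first − rest): starting from the r=9 sphere (31.46 mm²), the 24.5×4.5 cube at (11.5, 9.5) misses the remaining region (no effect) — area = 31.46 mm²; the cube at (-1, 12.5) is absent (z outside [1, 20.5]); After the difference (first − rest): none of the subtracted shapes is present at this height, so the result so far is unchanged — area = 31.46 mm². So its area = 31.46 mm². Layer 91 is larger (210.42 vs 31.46 mm²).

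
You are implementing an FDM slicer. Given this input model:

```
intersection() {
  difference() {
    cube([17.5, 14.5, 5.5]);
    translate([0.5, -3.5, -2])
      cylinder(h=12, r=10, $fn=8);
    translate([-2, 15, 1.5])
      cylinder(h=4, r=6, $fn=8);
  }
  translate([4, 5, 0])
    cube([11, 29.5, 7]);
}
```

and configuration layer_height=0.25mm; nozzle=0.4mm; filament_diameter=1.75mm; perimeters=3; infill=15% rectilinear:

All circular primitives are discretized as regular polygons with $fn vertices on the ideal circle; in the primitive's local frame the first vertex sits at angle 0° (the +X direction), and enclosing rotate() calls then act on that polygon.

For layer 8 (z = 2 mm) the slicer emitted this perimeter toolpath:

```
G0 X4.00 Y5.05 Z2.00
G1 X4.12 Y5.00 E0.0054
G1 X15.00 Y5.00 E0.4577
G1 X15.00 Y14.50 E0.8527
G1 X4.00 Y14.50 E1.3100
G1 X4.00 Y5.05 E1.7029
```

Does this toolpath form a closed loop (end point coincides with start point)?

yes

Start point (G0): (4.00, 5.05). End point (last G1): the path returns to the start — closed.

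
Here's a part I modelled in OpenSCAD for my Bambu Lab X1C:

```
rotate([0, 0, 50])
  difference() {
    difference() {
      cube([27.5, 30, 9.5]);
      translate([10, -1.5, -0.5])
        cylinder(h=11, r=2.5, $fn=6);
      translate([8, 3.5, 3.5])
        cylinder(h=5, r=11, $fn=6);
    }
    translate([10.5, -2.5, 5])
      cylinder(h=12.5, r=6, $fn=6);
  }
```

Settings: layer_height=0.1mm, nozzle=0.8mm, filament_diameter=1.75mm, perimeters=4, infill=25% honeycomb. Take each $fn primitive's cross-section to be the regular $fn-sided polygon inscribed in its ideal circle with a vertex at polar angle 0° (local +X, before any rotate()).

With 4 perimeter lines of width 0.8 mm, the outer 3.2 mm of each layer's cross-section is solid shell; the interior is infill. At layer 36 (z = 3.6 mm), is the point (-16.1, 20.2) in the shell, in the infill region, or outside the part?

At z = 3.6 mm: the 27.5×30 cube contributes its full rectangle; the r=2.5 cylinder at (10, -1.5) gives a regular 6-gon of circumradius 2.5 (constant along its height); the r=11 cylinder at (8, 3.5) contributes a regular 6-gon of circumradius 11; Subtracting the remaining from the first: starting from the 27.5×30 cube, the r=2.5 cylinder at (10, -1.5) partially overlaps it — only the 1.92 mm² overlap (of its 16.24 mm²) is removed, clipping the outline; the r=11 cylinder at (8, 3.5) partially overlaps it — only the 210.44 mm² overlap (of its 314.37 mm²) is removed, clipping the outline — 1 connected region; the cylinder at (10.5, -2.5) is not intersected at this z (z outside [5, 17.5]); Taking the first minus the rest: none of the subtracted shapes is present at this height, so the result so far is unchanged — 1 connected region; (rotated 50° about Z; rotation is an isometry so areas/perimeters/island counts are preserved). Overall, the cross-section is a single solid region. Undo the 50° rotation: the query point maps to (5.125, 25.318) in the un-rotated model frame. The nearest boundary edge runs (0.00, 30.00)→(27.50, 30.00); distance from the point to it = 4.68 mm. The point is inside the cross-section and 4.68 mm from the nearest boundary — more than the 3.2 mm shell width (4 × 0.8), so it's in the infill interior.

infill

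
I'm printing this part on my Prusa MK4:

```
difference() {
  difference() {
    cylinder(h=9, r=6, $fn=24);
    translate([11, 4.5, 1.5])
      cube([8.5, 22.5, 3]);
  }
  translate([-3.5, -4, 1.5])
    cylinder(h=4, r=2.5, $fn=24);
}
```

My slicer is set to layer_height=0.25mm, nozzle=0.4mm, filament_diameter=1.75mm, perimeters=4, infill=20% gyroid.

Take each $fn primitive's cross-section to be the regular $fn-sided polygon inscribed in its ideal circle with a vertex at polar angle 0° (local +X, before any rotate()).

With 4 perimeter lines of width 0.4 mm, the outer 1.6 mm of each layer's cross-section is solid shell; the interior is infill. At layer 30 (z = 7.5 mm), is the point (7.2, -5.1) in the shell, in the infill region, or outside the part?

outside

At z = 7.5 mm: the cylinder: section is a regular 24-gon, circumradius r=6; the cube at (11, 4.5) does not reach this height (z outside [1.5, 4.5]); Taking the first minus the rest: none of the subtracted shapes is present at this height, so the r=6 cylinder is unchanged — 1 connected region; the cylinder at (-3.5, -4) does not reach this height (z outside [1.5, 5.5]); Subtracting the remaining from the first: none of the subtracted shapes is present at this height, so that combined region is unchanged — 1 connected region. Overall, the cross-section is a single solid region. The nearest boundary edge runs (4.24, -4.24)→(5.20, -3.00); distance from the point to it = 2.87 mm. The point is not inside any of the regions above, so it lies outside the cross-section (2.87 mm from the nearest boundary).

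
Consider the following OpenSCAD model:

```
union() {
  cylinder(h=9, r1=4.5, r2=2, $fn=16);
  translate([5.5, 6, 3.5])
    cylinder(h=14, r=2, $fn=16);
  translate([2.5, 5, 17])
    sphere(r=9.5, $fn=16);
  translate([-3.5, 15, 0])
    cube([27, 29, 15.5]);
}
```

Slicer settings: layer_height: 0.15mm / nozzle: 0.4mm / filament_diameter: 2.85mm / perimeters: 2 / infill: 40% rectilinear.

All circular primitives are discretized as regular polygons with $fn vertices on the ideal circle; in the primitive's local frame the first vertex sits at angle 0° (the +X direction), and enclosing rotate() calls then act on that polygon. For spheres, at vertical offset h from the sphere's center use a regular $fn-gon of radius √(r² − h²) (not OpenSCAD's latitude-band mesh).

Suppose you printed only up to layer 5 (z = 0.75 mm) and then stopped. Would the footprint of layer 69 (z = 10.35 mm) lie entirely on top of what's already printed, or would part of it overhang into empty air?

Compare the two slices. At z = 0.75: the cone contributes a regular 16-gon of circumradius 4.292 (interpolated between r1=4.5 and r2=2 at t=0.083) (area = (16/2)·4.292²·sin(360°/16) = 56.39 mm²); the cylinder at (5.5, 6) is absent (z outside [3.5, 17.5]); the sphere at (2.5, 5) is not intersected at this z (|z−center|=16.250 > r=9.5); the cube at (-3.5, 15) is present — its section is the full 27×29 rectangle (area 783.00 mm²); Taking the union: the 2 present regions are separate (no shared area or edge), so areas and boundary lengths simply add and each stays a separate island — area = 839.39 mm². At z = 10.35: the cone does not reach this height (z outside [0, 9]); the cylinder at (5.5, 6): section is a regular 16-gon, circumradius r=2 (area = (16/2)·2.000²·sin(360°/16) = 12.25 mm²); the sphere at (2.5, 5): section is a regular 16-gon, circumradius = √(r²−h²) = √(9.5²−6.65²) = 6.784 (area = (16/2)·6.784²·sin(360°/16) = 140.91 mm²); the cube at (-3.5, 15) (footprint 27×29) is included at this height (area 783.00 mm²); Taking the union: the regions partially overlap — summed areas 936.16 mm² minus the doubly-counted overlap 12.25 mm² gives 923.91 mm² — area = 923.91 mm². Checking containment: at z = 10.35 the cross-section extends beyond the z = 0.75 cross-section by about 107.42 mm².

part overhangs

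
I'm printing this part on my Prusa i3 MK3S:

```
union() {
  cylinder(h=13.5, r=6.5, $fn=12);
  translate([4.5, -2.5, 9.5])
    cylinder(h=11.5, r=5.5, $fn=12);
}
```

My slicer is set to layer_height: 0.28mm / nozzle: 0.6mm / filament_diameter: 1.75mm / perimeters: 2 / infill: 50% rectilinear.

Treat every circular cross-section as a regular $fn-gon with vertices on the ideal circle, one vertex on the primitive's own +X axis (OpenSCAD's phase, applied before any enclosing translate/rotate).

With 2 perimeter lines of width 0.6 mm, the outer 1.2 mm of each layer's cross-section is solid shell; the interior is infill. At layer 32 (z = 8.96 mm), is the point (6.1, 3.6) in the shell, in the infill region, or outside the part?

At z = 8.96 mm: the r=6.5 cylinder contributes a regular 12-gon of circumradius 6.5; the cylinder at (4.5, -2.5) is not intersected at this z (z outside [9.5, 21]); Taking the union: only the r=6.5 cylinder is present, so the union is just that shape — 1 connected region. Overall, the cross-section is a single solid region. The nearest boundary edge runs (6.50, 0.00)→(5.63, 3.25); distance from the point to it = 0.59 mm. The point is not inside any of the regions above, so it lies outside the cross-section (0.59 mm from the nearest boundary).

outside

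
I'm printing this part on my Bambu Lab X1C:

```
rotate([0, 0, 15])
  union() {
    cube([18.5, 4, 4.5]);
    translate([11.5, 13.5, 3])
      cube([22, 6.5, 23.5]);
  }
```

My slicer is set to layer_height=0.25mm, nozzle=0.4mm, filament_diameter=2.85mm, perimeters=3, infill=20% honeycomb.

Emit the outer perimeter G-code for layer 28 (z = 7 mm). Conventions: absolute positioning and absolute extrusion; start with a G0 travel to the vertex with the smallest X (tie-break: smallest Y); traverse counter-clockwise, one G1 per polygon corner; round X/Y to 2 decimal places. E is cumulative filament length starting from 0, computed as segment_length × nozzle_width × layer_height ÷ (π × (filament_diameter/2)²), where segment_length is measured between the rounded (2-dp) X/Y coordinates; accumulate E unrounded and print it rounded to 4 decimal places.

G0 X5.93 Y22.29 Z7.00
G1 X7.61 Y16.02 E0.1018
G1 X28.86 Y21.71 E0.4466
G1 X27.18 Y27.99 E0.5485
G1 X5.93 Y22.29 E0.8934

At z = 7 mm: the cube is absent (z outside [0, 4.5]); the cube at (11.5, 13.5) (footprint 22×6.5) is included at this height; Combining (union): only the 22×6.5 cube at (11.5, 13.5) is present, so the union is just that shape — 1 connected region; (rotated 15° about Z; rotation is an isometry so areas/perimeters/island counts are preserved). The outline is a single polygon with 4 vertices. Extrusion per mm of travel: 0.4 × 0.25 / (π × 1.425²) = 0.015675. Accumulating E over each segment gives final E = 0.8934.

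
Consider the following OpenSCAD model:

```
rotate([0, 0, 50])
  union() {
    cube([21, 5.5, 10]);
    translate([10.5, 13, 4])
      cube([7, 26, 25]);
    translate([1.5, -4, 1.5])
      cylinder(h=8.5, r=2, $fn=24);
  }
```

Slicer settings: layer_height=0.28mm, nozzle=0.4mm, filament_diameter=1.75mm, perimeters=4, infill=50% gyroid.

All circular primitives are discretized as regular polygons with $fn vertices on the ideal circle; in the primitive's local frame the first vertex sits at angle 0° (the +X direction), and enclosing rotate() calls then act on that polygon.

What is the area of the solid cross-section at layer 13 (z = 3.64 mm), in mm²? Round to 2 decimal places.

At z = 3.64 mm: the cube is present — its section is the full 21×5.5 rectangle (area 115.50 mm²); the cube at (10.5, 13) is absent (z outside [4, 29]); the r=2 cylinder at (1.5, -4) contributes a regular 24-gon of circumradius 2 (area = (24/2)·2.000²·sin(360°/24) = 12.42 mm²); Taking the union: the 2 present regions are separate (no shared area or edge), so areas and boundary lengths simply add and each stays a separate island — area = 127.92 mm²; (whole slice rotated 50° about Z — lengths, areas and connectivity unchanged). Overall, the cross-section has 2 separate islands. Net area = 127.92 mm².

127.92 mm²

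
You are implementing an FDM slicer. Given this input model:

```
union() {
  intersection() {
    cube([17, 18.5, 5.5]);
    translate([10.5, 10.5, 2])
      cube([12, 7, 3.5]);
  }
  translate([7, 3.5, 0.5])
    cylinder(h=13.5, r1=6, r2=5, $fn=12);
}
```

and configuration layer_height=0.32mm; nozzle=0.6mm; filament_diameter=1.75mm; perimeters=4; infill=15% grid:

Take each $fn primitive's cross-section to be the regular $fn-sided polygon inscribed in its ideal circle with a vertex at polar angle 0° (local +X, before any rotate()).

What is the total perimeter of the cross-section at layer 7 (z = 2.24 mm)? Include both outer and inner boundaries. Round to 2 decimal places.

63.47 mm

At z = 2.24 mm: the 17×18.5 cube contributes its full rectangle (perimeter 71.00 mm); the cube at (10.5, 10.5) (footprint 12×7) is included at this height (perimeter 38.00 mm); Taking the intersection: the 12×7 cube at (10.5, 10.5) partially overlaps the 17×18.5 cube; clipping to the common part keeps 45.50 mm² — boundary = 27.00 mm; the cone at (7, 3.5) (r1=6→r2=5) has section circumradius 5.871 here — a regular 12-gon (perimeter = 2·12·5.871·sin(180°/12) = 36.47 mm); Merging all regions: the 2 present regions are separate (no shared area or edge), so areas and boundary lengths simply add and each stays a separate island — boundary = 63.47 mm. Overall, the cross-section has 2 separate islands. Total boundary length (outer) = 63.47 mm.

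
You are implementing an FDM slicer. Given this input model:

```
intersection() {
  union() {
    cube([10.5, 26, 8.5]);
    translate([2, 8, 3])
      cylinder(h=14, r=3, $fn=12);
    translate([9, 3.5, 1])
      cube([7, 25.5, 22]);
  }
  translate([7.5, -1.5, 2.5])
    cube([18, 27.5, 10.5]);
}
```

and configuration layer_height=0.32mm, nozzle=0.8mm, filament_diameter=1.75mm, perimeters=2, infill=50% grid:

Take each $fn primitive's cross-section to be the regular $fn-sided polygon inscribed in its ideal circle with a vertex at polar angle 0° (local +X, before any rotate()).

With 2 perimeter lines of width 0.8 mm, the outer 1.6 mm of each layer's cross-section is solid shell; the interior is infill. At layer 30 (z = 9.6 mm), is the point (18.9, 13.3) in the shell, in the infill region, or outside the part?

At z = 9.6 mm: the cube is not intersected at this z (z outside [0, 8.5]); the r=3 cylinder at (2, 8) contributes a regular 12-gon of circumradius 3; the 7×25.5 cube at (9, 3.5) contributes its full rectangle; Merging all regions: the 2 present regions are separate (no shared area or edge), so areas and boundary lengths simply add and each stays a separate island — 2 connected regions; the cube at (7.5, -1.5) (footprint 18×27.5) is included at this height; Taking the intersection: the 18×27.5 cube at (7.5, -1.5) partially overlaps that combined region; clipping to the common part keeps 157.50 mm² — 1 connected region. Overall, the cross-section is a single solid region. The nearest boundary edge runs (16.00, 26.00)→(16.00, 3.50); distance from the point to it = 2.90 mm. The point is not inside any of the regions above, so it lies outside the cross-section (2.90 mm from the nearest boundary).

outside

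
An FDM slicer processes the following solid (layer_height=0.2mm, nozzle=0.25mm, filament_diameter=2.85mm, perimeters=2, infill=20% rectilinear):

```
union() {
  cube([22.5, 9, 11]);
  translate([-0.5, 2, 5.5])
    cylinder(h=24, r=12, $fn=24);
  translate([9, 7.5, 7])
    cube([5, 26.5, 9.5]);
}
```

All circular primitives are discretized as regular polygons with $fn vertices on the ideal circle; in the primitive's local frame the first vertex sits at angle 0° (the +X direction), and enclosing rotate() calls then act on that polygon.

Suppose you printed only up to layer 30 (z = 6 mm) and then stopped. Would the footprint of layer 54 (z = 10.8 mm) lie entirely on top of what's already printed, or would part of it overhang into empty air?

part overhangs

Compare the two slices. At z = 6: the 22.5×9 cube contributes its full rectangle (area 202.50 mm²); the r=12 cylinder at (-0.5, 2) gives a regular 24-gon of circumradius 12 (constant along its height) (area = (24/2)·12.000²·sin(360°/24) = 447.24 mm²); the cube at (9, 7.5) does not reach this height (z outside [7, 16.5]); Merging all regions: the regions partially overlap — summed areas 649.74 mm² minus the doubly-counted overlap 97.69 mm² gives 552.05 mm² — area = 552.05 mm². At z = 10.8: the 22.5×9 cube contributes its full rectangle (area 202.50 mm²); the r=12 cylinder at (-0.5, 2) contributes a regular 24-gon of circumradius 12 (area = (24/2)·12.000²·sin(360°/24) = 447.24 mm²); the cube at (9, 7.5) is present — its section is the full 5×26.5 rectangle (area 132.50 mm²); Merging all regions: the regions partially overlap — summed areas 782.24 mm² minus the doubly-counted overlap 105.20 mm² gives 677.04 mm² — area = 677.04 mm². Checking containment: at z = 10.8 the cross-section extends beyond the z = 6 cross-section by about 124.99 mm².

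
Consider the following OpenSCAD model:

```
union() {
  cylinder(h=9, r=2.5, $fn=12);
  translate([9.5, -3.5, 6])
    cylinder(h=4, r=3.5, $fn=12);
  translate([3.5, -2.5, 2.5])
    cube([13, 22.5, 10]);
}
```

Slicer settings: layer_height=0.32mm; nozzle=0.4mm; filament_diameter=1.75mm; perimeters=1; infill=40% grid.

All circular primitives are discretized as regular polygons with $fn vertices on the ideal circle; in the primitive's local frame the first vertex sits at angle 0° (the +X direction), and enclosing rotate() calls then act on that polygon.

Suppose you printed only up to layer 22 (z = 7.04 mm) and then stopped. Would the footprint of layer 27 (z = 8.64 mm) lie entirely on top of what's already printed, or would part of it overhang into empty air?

Compare the two slices. At z = 7.04: the r=2.5 cylinder gives a regular 12-gon of circumradius 2.5 (constant along its height) (area = (12/2)·2.500²·sin(360°/12) = 18.75 mm²); the cylinder at (9.5, -3.5): section is a regular 12-gon, circumradius r=3.5 (area = (12/2)·3.500²·sin(360°/12) = 36.75 mm²); the cube at (3.5, -2.5) (footprint 13×22.5) is included at this height (area 292.50 mm²); Taking the union: the regions partially overlap — summed areas 348.00 mm² minus the doubly-counted overlap 11.64 mm² gives 336.36 mm² — area = 336.36 mm². At z = 8.64: the r=2.5 cylinder gives a regular 12-gon of circumradius 2.5 (constant along its height) (area = (12/2)·2.500²·sin(360°/12) = 18.75 mm²); the r=3.5 cylinder at (9.5, -3.5) contributes a regular 12-gon of circumradius 3.5 (area = (12/2)·3.500²·sin(360°/12) = 36.75 mm²); the cube at (3.5, -2.5) is present — its section is the full 13×22.5 rectangle (area 292.50 mm²); Merging all regions: the regions partially overlap — summed areas 348.00 mm² minus the doubly-counted overlap 11.64 mm² gives 336.36 mm² — area = 336.36 mm². Checking containment: the cross-section at z = 8.64 is a subset of the cross-section at z = 7.04.

entirely on top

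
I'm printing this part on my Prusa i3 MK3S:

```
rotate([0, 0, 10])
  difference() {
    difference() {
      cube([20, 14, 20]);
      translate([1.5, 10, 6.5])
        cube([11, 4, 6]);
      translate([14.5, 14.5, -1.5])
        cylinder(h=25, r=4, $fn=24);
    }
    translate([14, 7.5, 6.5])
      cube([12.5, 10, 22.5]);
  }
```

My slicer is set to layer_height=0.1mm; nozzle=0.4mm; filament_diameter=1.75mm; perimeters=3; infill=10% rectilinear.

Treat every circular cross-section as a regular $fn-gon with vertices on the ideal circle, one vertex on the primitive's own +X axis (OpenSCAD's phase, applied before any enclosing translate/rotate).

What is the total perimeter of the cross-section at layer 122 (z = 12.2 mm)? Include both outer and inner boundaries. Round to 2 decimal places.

69.69 mm

At z = 12.2 mm: the 20×14 cube contributes its full rectangle (perimeter 68.00 mm); the 11×4 cube at (1.5, 10) contributes its full rectangle (perimeter 30.00 mm); the r=4 cylinder at (14.5, 14.5) contributes a regular 24-gon of circumradius 4 (perimeter = 2·24·4.000·sin(180°/24) = 25.06 mm); After the difference (first − rest): starting from the 20×14 cube, the 11×4 cube at (1.5, 10) lies inside it touching the edge (removes its full 44.00 mm²); the r=4 cylinder at (14.5, 14.5) partially overlaps it — only the 17.04 mm² overlap (of its 49.69 mm²) is removed, clipping the outline — boundary = 74.95 mm; the cube at (14, 7.5) (footprint 12.5×10) is included at this height (perimeter 45.00 mm); Taking the first minus the rest: starting from the result so far, the 12.5×10 cube at (14, 7.5) partially overlaps it — only the 26.83 mm² overlap (of its 125.00 mm²) is removed, clipping the outline — boundary = 69.69 mm; (whole slice rotated 10° about Z — lengths, areas and connectivity unchanged). Overall, the cross-section is a single solid region. Total boundary length (outer) = 69.69 mm.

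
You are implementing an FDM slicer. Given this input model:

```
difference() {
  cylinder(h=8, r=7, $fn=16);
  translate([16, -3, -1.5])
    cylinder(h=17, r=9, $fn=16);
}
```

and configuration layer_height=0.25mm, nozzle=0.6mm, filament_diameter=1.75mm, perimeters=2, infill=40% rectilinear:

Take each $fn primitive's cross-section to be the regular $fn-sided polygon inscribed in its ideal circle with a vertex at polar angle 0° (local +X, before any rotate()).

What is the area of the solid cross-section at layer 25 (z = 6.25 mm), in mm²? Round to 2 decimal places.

150.01 mm²

At z = 6.25 mm: the r=7 cylinder contributes a regular 16-gon of circumradius 7 (area = (16/2)·7.000²·sin(360°/16) = 150.01 mm²); the r=9 cylinder at (16, -3) gives a regular 16-gon of circumradius 9 (constant along its height) (area = (16/2)·9.000²·sin(360°/16) = 247.98 mm²); After the difference (first − rest): starting from the r=7 cylinder (150.01 mm²), the r=9 cylinder at (16, -3) misses the remaining region (no effect) — area = 150.01 mm². Overall, the cross-section is a single solid region. Net area = 150.01 mm².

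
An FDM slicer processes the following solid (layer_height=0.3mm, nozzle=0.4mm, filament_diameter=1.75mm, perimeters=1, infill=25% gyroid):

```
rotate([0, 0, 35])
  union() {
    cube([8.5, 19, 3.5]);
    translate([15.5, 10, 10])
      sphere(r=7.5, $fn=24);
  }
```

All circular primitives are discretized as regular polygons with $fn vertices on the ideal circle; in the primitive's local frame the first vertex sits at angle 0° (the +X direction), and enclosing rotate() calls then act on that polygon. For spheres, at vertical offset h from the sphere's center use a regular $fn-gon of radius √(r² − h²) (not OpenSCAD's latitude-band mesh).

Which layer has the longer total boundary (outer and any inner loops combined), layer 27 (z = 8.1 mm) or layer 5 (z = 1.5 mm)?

Layer 27 (z = 8.1): the cube does not reach this height (z outside [0, 3.5]); the sphere at (15.5, 10): section is a regular 24-gon, circumradius = √(r²−h²) = √(7.5²−1.9²) = 7.255 (perimeter = 2·24·7.255·sin(180°/24) = 45.46 mm); Taking the union: only the r=7.5 sphere at (15.5, 10) is present, so the union is just that shape — boundary = 45.46 mm; (whole slice rotated 35° about Z — lengths, areas and connectivity unchanged). So its perimeter = 45.46 mm. Layer 5 (z = 1.5): the 8.5×19 cube contributes its full rectangle (perimeter 55.00 mm); the sphere at (15.5, 10) is not intersected at this z (|z−center|=8.500 > r=7.5); Taking the union: only the 8.5×19 cube is present, so the union is just that shape — boundary = 55.00 mm; (whole slice rotated 35° about Z — lengths, areas and connectivity unchanged). So its perimeter = 55.00 mm. Layer 5 is larger (55.00 vs 45.46 mm).

layer 5 (z = 1.5 mm)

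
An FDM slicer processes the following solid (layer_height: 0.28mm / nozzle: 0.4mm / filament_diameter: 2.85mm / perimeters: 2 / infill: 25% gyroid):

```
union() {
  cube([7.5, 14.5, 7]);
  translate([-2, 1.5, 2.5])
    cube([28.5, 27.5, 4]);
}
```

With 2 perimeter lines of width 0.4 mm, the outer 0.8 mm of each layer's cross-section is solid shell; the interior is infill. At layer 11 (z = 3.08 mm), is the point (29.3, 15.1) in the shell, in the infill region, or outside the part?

At z = 3.08 mm: the 7.5×14.5 cube contributes its full rectangle; the cube at (-2, 1.5) is present — its section is the full 28.5×27.5 rectangle; Combining (union): the regions partially overlap (shared area 97.50 mm²), so overlapping operands fuse into one piece — 1 connected region. Overall, the cross-section is a single solid region. The nearest boundary edge runs (26.50, 29.00)→(26.50, 1.50); distance from the point to it = 2.80 mm. The point is not inside any of the regions above, so it lies outside the cross-section (2.80 mm from the nearest boundary).

outside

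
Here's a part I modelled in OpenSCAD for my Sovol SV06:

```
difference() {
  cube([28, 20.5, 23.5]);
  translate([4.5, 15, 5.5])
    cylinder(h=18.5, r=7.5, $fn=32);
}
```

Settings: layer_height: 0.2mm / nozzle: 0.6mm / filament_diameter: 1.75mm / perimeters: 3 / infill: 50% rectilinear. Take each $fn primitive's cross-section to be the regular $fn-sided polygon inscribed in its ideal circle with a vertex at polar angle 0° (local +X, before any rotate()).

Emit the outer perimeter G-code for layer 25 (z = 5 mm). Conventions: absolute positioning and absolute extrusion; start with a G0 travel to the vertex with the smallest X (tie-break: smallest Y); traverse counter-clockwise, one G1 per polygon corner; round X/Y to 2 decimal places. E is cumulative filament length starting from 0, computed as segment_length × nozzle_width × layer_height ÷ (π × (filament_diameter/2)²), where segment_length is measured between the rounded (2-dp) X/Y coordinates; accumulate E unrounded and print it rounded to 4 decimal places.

G0 X0.00 Y0.00 Z5.00
G1 X28.00 Y0.00 E1.3969
G1 X28.00 Y20.50 E2.4197
G1 X0.00 Y20.50 E3.8166
G1 X0.00 Y0.00 E4.8393

At z = 5 mm: the cube (footprint 28×20.5) is included at this height; the cylinder at (4.5, 15) is not intersected at this z (z outside [5.5, 24]); Taking the first minus the rest: none of the subtracted shapes is present at this height, so the 28×20.5 cube is unchanged — 1 connected region. The outline is a single polygon with 4 vertices. Extrusion per mm of travel: 0.6 × 0.2 / (π × 0.875²) = 0.049890. Accumulating E over each segment gives final E = 4.8393.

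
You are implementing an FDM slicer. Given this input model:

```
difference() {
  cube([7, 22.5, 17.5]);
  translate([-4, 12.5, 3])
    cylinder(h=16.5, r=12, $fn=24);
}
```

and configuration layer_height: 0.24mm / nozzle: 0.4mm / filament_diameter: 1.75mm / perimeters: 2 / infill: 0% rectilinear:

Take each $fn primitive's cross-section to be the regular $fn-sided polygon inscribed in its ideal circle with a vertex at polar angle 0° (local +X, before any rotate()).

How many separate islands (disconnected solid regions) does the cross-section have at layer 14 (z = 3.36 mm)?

At z = 3.36 mm: the cube is present — its section is the full 7×22.5 rectangle; the r=12 cylinder at (-4, 12.5) contributes a regular 24-gon of circumradius 12; Subtracting the remaining from the first: starting from the 7×22.5 cube, the r=12 cylinder at (-4, 12.5) partially overlaps it — only the 122.45 mm² overlap (of its 447.24 mm²) is removed, clipping the outline — 2 connected regions. Overall, the cross-section has 2 separate islands. Island count = 2.

2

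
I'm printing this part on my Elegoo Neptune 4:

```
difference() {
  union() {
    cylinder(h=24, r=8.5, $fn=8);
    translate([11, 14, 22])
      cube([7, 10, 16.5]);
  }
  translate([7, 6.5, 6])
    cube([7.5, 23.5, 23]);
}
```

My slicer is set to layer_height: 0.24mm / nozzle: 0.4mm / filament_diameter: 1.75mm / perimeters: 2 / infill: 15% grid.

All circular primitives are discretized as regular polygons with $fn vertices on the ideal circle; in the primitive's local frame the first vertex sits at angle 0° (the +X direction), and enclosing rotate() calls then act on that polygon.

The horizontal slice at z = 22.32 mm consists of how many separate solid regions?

2

At z = 22.32 mm: the r=8.5 cylinder gives a regular 8-gon of circumradius 8.5 (constant along its height); the 7×10 cube at (11, 14) contributes its full rectangle; Taking the union: the 2 present regions are separate (no shared area or edge), so areas and boundary lengths simply add and each stays a separate island — 2 connected regions; the 7.5×23.5 cube at (7, 6.5) contributes its full rectangle; After the difference (first − rest): starting from the result so far, the 7.5×23.5 cube at (7, 6.5) partially overlaps it — only the 35.00 mm² overlap (of its 176.25 mm²) is removed, clipping the outline — 2 connected regions. The result has 2 disconnected regions.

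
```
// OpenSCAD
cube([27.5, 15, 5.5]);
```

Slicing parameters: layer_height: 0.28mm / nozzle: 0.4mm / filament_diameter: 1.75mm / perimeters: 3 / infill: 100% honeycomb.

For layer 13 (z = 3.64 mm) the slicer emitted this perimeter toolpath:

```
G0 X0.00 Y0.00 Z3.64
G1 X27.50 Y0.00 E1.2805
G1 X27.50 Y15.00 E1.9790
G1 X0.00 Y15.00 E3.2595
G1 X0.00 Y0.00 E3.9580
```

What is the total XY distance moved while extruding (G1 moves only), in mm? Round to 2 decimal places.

85.00 mm

Sum the Euclidean lengths of each G1 segment: total = 85.00 mm.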